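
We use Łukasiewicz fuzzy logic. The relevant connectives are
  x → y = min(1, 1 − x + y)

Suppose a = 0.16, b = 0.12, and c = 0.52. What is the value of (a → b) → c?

0.56

a → b = min(1, 1 − 0.16 + 0.12) = min(1, 0.96) = 0.96
(a → b) → c = min(1, 1 − 0.96 + 0.52) = min(1, 0.56) = 0.56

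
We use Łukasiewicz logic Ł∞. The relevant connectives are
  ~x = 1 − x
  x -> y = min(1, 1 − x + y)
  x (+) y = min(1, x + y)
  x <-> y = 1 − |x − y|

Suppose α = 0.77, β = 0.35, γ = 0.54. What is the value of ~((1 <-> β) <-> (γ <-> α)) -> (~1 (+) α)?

1.00

1 <-> β = 1 − |1.00 − 0.35| = 1 − 0.65 = 0.35
γ <-> α = 1 − |0.54 − 0.77| = 1 − 0.23 = 0.77
(1 <-> β) <-> (γ <-> α) = 1 − |0.35 − 0.77| = 1 − 0.42 = 0.58
~((1 <-> β) <-> (γ <-> α)) = 1 − 0.58 = 0.42
~1 = 1 − 1.00 = 0.00
~1 (+) α = min(1, 0.00 + 0.77) = min(1, 0.77) = 0.77
~((1 <-> β) <-> (γ <-> α)) -> (~1 (+) α) = min(1, 1 − 0.42 + 0.77) = min(1, 1.35) = 1.00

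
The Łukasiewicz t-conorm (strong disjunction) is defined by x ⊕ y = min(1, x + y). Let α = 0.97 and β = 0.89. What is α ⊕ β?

1.00

α ⊕ β = min(1, 0.97 + 0.89) = min(1, 1.86) = 1.00
For comparison, the Gödel t-conorm max(x, y) would give 0.97.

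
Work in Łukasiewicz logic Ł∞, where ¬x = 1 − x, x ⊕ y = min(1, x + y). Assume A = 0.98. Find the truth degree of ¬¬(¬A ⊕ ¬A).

¬A = 1 − 0.98 = 0.02
¬A ⊕ ¬A = min(1, 0.02 + 0.02) = min(1, 0.04) = 0.04
¬(¬A ⊕ ¬A) = 1 − 0.04 = 0.96
¬¬(¬A ⊕ ¬A) = 1 − 0.96 = 0.04

0.04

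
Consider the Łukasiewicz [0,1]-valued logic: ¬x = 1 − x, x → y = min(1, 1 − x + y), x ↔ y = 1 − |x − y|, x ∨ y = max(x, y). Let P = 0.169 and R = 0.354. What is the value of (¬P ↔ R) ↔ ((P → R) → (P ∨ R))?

¬P = 1 − 0.169 = 0.831
¬P ↔ R = 1 − |0.831 − 0.354| = 1 − 0.477 = 0.523
P → R = min(1, 1 − 0.169 + 0.354) = min(1, 1.185) = 1.000
P ∨ R = max(0.169, 0.354) = 0.354
(P → R) → (P ∨ R) = min(1, 1 − 1.000 + 0.354) = min(1, 0.354) = 0.354
(¬P ↔ R) ↔ ((P → R) → (P ∨ R)) = 1 − |0.523 − 0.354| = 1 − 0.169 = 0.831

0.831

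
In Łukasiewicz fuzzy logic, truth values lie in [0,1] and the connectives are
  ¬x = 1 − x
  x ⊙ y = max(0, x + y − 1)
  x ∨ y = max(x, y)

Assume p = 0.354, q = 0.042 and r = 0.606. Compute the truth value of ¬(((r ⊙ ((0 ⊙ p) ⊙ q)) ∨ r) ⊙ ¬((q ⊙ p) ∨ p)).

0.748

0 ⊙ p = max(0, 0.000 + 0.354 − 1) = max(0, -0.646) = 0.000
(0 ⊙ p) ⊙ q = max(0, 0.000 + 0.042 − 1) = max(0, -0.958) = 0.000
r ⊙ ((0 ⊙ p) ⊙ q) = max(0, 0.606 + 0.000 − 1) = max(0, -0.394) = 0.000
(r ⊙ ((0 ⊙ p) ⊙ q)) ∨ r = max(0.000, 0.606) = 0.606
q ⊙ p = max(0, 0.042 + 0.354 − 1) = max(0, -0.604) = 0.000
(q ⊙ p) ∨ p = max(0.000, 0.354) = 0.354
¬((q ⊙ p) ∨ p) = 1 − 0.354 = 0.646
((r ⊙ ((0 ⊙ p) ⊙ q)) ∨ r) ⊙ ¬((q ⊙ p) ∨ p) = max(0, 0.606 + 0.646 − 1) = max(0, 0.252) = 0.252
¬(((r ⊙ ((0 ⊙ p) ⊙ q)) ∨ r) ⊙ ¬((q ⊙ p) ∨ p)) = 1 − 0.252 = 0.748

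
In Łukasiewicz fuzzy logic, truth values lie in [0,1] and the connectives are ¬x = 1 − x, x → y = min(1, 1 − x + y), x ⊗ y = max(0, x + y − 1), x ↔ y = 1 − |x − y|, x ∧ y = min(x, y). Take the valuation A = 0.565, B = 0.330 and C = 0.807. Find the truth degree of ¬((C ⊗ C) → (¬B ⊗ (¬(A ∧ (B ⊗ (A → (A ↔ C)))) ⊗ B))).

C ⊗ C = max(0, 0.807 + 0.807 − 1) = max(0, 0.614) = 0.614
¬B = 1 − 0.330 = 0.670
A ↔ C = 1 − |0.565 − 0.807| = 1 − 0.242 = 0.758
A → (A ↔ C) = min(1, 1 − 0.565 + 0.758) = min(1, 1.193) = 1.000
B ⊗ (A → (A ↔ C)) = max(0, 0.330 + 1.000 − 1) = max(0, 0.330) = 0.330
A ∧ (B ⊗ (A → (A ↔ C))) = min(0.565, 0.330) = 0.330
¬(A ∧ (B ⊗ (A → (A ↔ C)))) = 1 − 0.330 = 0.670
¬(A ∧ (B ⊗ (A → (A ↔ C)))) ⊗ B = max(0, 0.670 + 0.330 − 1) = max(0, 0.000) = 0.000
¬B ⊗ (¬(A ∧ (B ⊗ (A → (A ↔ C)))) ⊗ B) = max(0, 0.670 + 0.000 − 1) = max(0, -0.330) = 0.000
(C ⊗ C) → (¬B ⊗ (¬(A ∧ (B ⊗ (A → (A ↔ C)))) ⊗ B)) = min(1, 1 − 0.614 + 0.000) = min(1, 0.386) = 0.386
¬((C ⊗ C) → (¬B ⊗ (¬(A ∧ (B ⊗ (A → (A ↔ C)))) ⊗ B))) = 1 − 0.386 = 0.614

0.614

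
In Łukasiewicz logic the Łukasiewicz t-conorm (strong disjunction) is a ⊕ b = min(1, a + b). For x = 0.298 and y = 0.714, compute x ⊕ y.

x ⊕ y = min(1, 0.298 + 0.714) = min(1, 1.012) = 1.000
For comparison, the Gödel t-conorm max(a, b) would give 0.714.

1.000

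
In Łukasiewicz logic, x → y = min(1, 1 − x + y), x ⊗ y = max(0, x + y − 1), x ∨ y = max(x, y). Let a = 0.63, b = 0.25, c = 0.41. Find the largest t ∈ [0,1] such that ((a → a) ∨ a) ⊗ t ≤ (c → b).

a → a = min(1, 1 − 0.63 + 0.63) = min(1, 1.00) = 1.00
(a → a) ∨ a = max(1.00, 0.63) = 1.00
So the left factor is (a → a) ∨ a = 1.00.
c → b = min(1, 1 − 0.41 + 0.25) = min(1, 0.84) = 0.84
So the right-hand bound is c → b = 0.84.
The residuum of the Łukasiewicz t-norm gives the supremum: min(1, 1 − 1.00 + 0.84).
1 − 1.00 + 0.84 = 0.84, so t = min(1, 0.84) = 0.84.
Check: 1.00 ⊗ 0.84 = max(0, 0.84) = 0.84 ≤ 0.84.

0.84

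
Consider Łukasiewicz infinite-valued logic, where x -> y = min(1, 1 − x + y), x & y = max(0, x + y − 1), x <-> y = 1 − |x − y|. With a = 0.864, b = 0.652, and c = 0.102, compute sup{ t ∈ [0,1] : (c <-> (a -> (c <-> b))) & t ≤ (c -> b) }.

1.000

c <-> b = 1 − |0.102 − 0.652| = 1 − 0.550 = 0.450
a -> (c <-> b) = min(1, 1 − 0.864 + 0.450) = min(1, 0.586) = 0.586
c <-> (a -> (c <-> b)) = 1 − |0.102 − 0.586| = 1 − 0.484 = 0.516
So the left factor is c <-> (a -> (c <-> b)) = 0.516.
c -> b = min(1, 1 − 0.102 + 0.652) = min(1, 1.550) = 1.000
So the right-hand bound is c -> b = 1.000.
The residuum of the Łukasiewicz t-norm gives the supremum: min(1, 1 − 0.516 + 1.000).
1 − 0.516 + 1.000 = 1.484, so t = min(1, 1.484) = 1.000.
Check: 0.516 & 1.000 = max(0, 0.516) = 0.516 ≤ 1.000.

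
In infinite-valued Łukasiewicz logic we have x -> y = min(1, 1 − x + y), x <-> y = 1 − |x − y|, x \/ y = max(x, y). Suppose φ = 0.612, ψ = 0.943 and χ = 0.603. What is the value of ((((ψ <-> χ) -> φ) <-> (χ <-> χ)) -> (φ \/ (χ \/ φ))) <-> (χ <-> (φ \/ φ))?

0.669

ψ <-> χ = 1 − |0.943 − 0.603| = 1 − 0.340 = 0.660
(ψ <-> χ) -> φ = min(1, 1 − 0.660 + 0.612) = min(1, 0.952) = 0.952
χ <-> χ = 1 − |0.603 − 0.603| = 1 − 0.000 = 1.000
((ψ <-> χ) -> φ) <-> (χ <-> χ) = 1 − |0.952 − 1.000| = 1 − 0.048 = 0.952
χ \/ φ = max(0.603, 0.612) = 0.612
φ \/ (χ \/ φ) = max(0.612, 0.612) = 0.612
(((ψ <-> χ) -> φ) <-> (χ <-> χ)) -> (φ \/ (χ \/ φ)) = min(1, 1 − 0.952 + 0.612) = min(1, 0.660) = 0.660
φ \/ φ = max(0.612, 0.612) = 0.612
χ <-> (φ \/ φ) = 1 − |0.603 − 0.612| = 1 − 0.009 = 0.991
((((ψ <-> χ) -> φ) <-> (χ <-> χ)) -> (φ \/ (χ \/ φ))) <-> (χ <-> (φ \/ φ)) = 1 − |0.660 − 0.991| = 1 − 0.331 = 0.669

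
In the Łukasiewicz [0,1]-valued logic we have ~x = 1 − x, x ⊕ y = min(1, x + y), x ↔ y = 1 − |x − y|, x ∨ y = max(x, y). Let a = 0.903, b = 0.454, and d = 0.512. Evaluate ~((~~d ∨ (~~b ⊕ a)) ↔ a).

0.097

~d = 1 − 0.512 = 0.488
~~d = 1 − 0.488 = 0.512
~b = 1 − 0.454 = 0.546
~~b = 1 − 0.546 = 0.454
~~b ⊕ a = min(1, 0.454 + 0.903) = min(1, 1.357) = 1.000
~~d ∨ (~~b ⊕ a) = max(0.512, 1.000) = 1.000
(~~d ∨ (~~b ⊕ a)) ↔ a = 1 − |1.000 − 0.903| = 1 − 0.097 = 0.903
~((~~d ∨ (~~b ⊕ a)) ↔ a) = 1 − 0.903 = 0.097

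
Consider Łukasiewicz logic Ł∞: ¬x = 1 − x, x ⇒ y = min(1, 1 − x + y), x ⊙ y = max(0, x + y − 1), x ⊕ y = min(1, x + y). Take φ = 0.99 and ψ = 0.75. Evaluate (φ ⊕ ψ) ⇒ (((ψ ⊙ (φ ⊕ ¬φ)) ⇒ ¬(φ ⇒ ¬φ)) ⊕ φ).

φ ⊕ ψ = min(1, 0.99 + 0.75) = min(1, 1.74) = 1.00
¬φ = 1 − 0.99 = 0.01
φ ⊕ ¬φ = min(1, 0.99 + 0.01) = min(1, 1.00) = 1.00
ψ ⊙ (φ ⊕ ¬φ) = max(0, 0.75 + 1.00 − 1) = max(0, 0.75) = 0.75
φ ⇒ ¬φ = min(1, 1 − 0.99 + 0.01) = min(1, 0.02) = 0.02
¬(φ ⇒ ¬φ) = 1 − 0.02 = 0.98
(ψ ⊙ (φ ⊕ ¬φ)) ⇒ ¬(φ ⇒ ¬φ) = min(1, 1 − 0.75 + 0.98) = min(1, 1.23) = 1.00
((ψ ⊙ (φ ⊕ ¬φ)) ⇒ ¬(φ ⇒ ¬φ)) ⊕ φ = min(1, 1.00 + 0.99) = min(1, 1.99) = 1.00
(φ ⊕ ψ) ⇒ (((ψ ⊙ (φ ⊕ ¬φ)) ⇒ ¬(φ ⇒ ¬φ)) ⊕ φ) = min(1, 1 − 1.00 + 1.00) = min(1, 1.00) = 1.00

1.00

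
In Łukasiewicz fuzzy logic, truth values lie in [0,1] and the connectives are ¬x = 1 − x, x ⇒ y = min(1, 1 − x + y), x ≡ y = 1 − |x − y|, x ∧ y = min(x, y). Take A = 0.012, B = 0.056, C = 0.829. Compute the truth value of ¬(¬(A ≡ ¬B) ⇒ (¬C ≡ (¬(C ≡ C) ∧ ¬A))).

0.103

¬B = 1 − 0.056 = 0.944
A ≡ ¬B = 1 − |0.012 − 0.944| = 1 − 0.932 = 0.068
¬(A ≡ ¬B) = 1 − 0.068 = 0.932
¬C = 1 − 0.829 = 0.171
C ≡ C = 1 − |0.829 − 0.829| = 1 − 0.000 = 1.000
¬(C ≡ C) = 1 − 1.000 = 0.000
¬A = 1 − 0.012 = 0.988
¬(C ≡ C) ∧ ¬A = min(0.000, 0.988) = 0.000
¬C ≡ (¬(C ≡ C) ∧ ¬A) = 1 − |0.171 − 0.000| = 1 − 0.171 = 0.829
¬(A ≡ ¬B) ⇒ (¬C ≡ (¬(C ≡ C) ∧ ¬A)) = min(1, 1 − 0.932 + 0.829) = min(1, 0.897) = 0.897
¬(¬(A ≡ ¬B) ⇒ (¬C ≡ (¬(C ≡ C) ∧ ¬A))) = 1 − 0.897 = 0.103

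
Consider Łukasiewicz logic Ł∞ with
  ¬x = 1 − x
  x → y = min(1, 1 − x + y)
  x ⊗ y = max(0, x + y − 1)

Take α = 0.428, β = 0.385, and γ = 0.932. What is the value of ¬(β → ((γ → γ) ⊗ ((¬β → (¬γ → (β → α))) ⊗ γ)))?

γ → γ = min(1, 1 − 0.932 + 0.932) = min(1, 1.000) = 1.000
¬β = 1 − 0.385 = 0.615
¬γ = 1 − 0.932 = 0.068
β → α = min(1, 1 − 0.385 + 0.428) = min(1, 1.043) = 1.000
¬γ → (β → α) = min(1, 1 − 0.068 + 1.000) = min(1, 1.932) = 1.000
¬β → (¬γ → (β → α)) = min(1, 1 − 0.615 + 1.000) = min(1, 1.385) = 1.000
(¬β → (¬γ → (β → α))) ⊗ γ = max(0, 1.000 + 0.932 − 1) = max(0, 0.932) = 0.932
(γ → γ) ⊗ ((¬β → (¬γ → (β → α))) ⊗ γ) = max(0, 1.000 + 0.932 − 1) = max(0, 0.932) = 0.932
β → ((γ → γ) ⊗ ((¬β → (¬γ → (β → α))) ⊗ γ)) = min(1, 1 − 0.385 + 0.932) = min(1, 1.547) = 1.000
¬(β → ((γ → γ) ⊗ ((¬β → (¬γ → (β → α))) ⊗ γ))) = 1 − 1.000 = 0.000

0.000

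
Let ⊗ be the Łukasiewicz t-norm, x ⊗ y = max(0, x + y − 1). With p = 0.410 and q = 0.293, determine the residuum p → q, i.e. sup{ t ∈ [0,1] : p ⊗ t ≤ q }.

The residuum of the Łukasiewicz t-norm gives the supremum: min(1, 1 − 0.410 + 0.293).
1 − 0.410 + 0.293 = 0.883, so t = min(1, 0.883) = 0.883.
Check: 0.410 ⊗ 0.883 = max(0, 0.293) = 0.293 ≤ 0.293.

0.883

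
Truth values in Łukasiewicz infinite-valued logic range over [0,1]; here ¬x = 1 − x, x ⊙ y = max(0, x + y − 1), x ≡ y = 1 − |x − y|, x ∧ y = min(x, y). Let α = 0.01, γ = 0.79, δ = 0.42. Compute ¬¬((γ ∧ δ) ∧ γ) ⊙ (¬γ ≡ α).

γ ∧ δ = min(0.79, 0.42) = 0.42
(γ ∧ δ) ∧ γ = min(0.42, 0.79) = 0.42
¬((γ ∧ δ) ∧ γ) = 1 − 0.42 = 0.58
¬¬((γ ∧ δ) ∧ γ) = 1 − 0.58 = 0.42
¬γ = 1 − 0.79 = 0.21
¬γ ≡ α = 1 − |0.21 − 0.01| = 1 − 0.20 = 0.80
¬¬((γ ∧ δ) ∧ γ) ⊙ (¬γ ≡ α) = max(0, 0.42 + 0.80 − 1) = max(0, 0.22) = 0.22

0.22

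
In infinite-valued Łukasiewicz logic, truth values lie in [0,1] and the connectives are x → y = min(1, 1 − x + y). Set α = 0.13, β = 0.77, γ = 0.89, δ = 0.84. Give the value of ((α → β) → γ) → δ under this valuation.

0.95

α → β = min(1, 1 − 0.13 + 0.77) = min(1, 1.64) = 1.00
(α → β) → γ = min(1, 1 − 1.00 + 0.89) = min(1, 0.89) = 0.89
((α → β) → γ) → δ = min(1, 1 − 0.89 + 0.84) = min(1, 0.95) = 0.95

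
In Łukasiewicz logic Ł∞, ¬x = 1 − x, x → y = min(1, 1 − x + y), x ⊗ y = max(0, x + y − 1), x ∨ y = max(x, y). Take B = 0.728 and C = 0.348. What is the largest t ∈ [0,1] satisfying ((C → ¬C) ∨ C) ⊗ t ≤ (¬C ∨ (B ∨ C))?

¬C = 1 − 0.348 = 0.652
C → ¬C = min(1, 1 − 0.348 + 0.652) = min(1, 1.304) = 1.000
(C → ¬C) ∨ C = max(1.000, 0.348) = 1.000
So the left factor is (C → ¬C) ∨ C = 1.000.
B ∨ C = max(0.728, 0.348) = 0.728
¬C ∨ (B ∨ C) = max(0.652, 0.728) = 0.728
So the right-hand bound is ¬C ∨ (B ∨ C) = 0.728.
The residuum of the Łukasiewicz t-norm gives the supremum: min(1, 1 − 1.000 + 0.728).
1 − 1.000 + 0.728 = 0.728, so t = min(1, 0.728) = 0.728.
Check: 1.000 ⊗ 0.728 = max(0, 0.728) = 0.728 ≤ 0.728.

0.728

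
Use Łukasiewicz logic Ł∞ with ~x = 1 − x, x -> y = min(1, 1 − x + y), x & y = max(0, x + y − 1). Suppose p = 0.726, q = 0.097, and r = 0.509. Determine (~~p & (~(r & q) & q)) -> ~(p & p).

1.000

~p = 1 − 0.726 = 0.274
~~p = 1 − 0.274 = 0.726
r & q = max(0, 0.509 + 0.097 − 1) = max(0, -0.394) = 0.000
~(r & q) = 1 − 0.000 = 1.000
~(r & q) & q = max(0, 1.000 + 0.097 − 1) = max(0, 0.097) = 0.097
~~p & (~(r & q) & q) = max(0, 0.726 + 0.097 − 1) = max(0, -0.177) = 0.000
p & p = max(0, 0.726 + 0.726 − 1) = max(0, 0.452) = 0.452
~(p & p) = 1 − 0.452 = 0.548
(~~p & (~(r & q) & q)) -> ~(p & p) = min(1, 1 − 0.000 + 0.548) = min(1, 1.548) = 1.000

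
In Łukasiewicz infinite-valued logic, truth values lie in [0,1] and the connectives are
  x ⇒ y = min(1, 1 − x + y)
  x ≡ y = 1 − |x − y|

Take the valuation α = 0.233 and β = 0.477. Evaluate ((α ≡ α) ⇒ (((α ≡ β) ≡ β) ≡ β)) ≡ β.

0.721

α ≡ α = 1 − |0.233 − 0.233| = 1 − 0.000 = 1.000
α ≡ β = 1 − |0.233 − 0.477| = 1 − 0.244 = 0.756
(α ≡ β) ≡ β = 1 − |0.756 − 0.477| = 1 − 0.279 = 0.721
((α ≡ β) ≡ β) ≡ β = 1 − |0.721 − 0.477| = 1 − 0.244 = 0.756
(α ≡ α) ⇒ (((α ≡ β) ≡ β) ≡ β) = min(1, 1 − 1.000 + 0.756) = min(1, 0.756) = 0.756
((α ≡ α) ⇒ (((α ≡ β) ≡ β) ≡ β)) ≡ β = 1 − |0.756 − 0.477| = 1 − 0.279 = 0.721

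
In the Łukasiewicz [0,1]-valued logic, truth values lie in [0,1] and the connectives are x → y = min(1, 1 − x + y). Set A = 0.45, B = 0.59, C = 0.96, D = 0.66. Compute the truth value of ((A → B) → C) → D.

A → B = min(1, 1 − 0.45 + 0.59) = min(1, 1.14) = 1.00
(A → B) → C = min(1, 1 − 1.00 + 0.96) = min(1, 0.96) = 0.96
((A → B) → C) → D = min(1, 1 − 0.96 + 0.66) = min(1, 0.70) = 0.70

0.70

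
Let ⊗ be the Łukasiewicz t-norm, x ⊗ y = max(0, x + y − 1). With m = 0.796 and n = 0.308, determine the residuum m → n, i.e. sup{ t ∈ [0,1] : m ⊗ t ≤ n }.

The residuum of the Łukasiewicz t-norm gives the supremum: min(1, 1 − 0.796 + 0.308).
1 − 0.796 + 0.308 = 0.512, so t = min(1, 0.512) = 0.512.
Check: 0.796 ⊗ 0.512 = max(0, 0.308) = 0.308 ≤ 0.308.

0.512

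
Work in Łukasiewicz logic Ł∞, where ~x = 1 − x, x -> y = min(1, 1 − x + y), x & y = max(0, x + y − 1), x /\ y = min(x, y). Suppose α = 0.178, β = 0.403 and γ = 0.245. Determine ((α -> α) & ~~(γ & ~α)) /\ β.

0.067

α -> α = min(1, 1 − 0.178 + 0.178) = min(1, 1.000) = 1.000
~α = 1 − 0.178 = 0.822
γ & ~α = max(0, 0.245 + 0.822 − 1) = max(0, 0.067) = 0.067
~(γ & ~α) = 1 − 0.067 = 0.933
~~(γ & ~α) = 1 − 0.933 = 0.067
(α -> α) & ~~(γ & ~α) = max(0, 1.000 + 0.067 − 1) = max(0, 0.067) = 0.067
((α -> α) & ~~(γ & ~α)) /\ β = min(0.067, 0.403) = 0.067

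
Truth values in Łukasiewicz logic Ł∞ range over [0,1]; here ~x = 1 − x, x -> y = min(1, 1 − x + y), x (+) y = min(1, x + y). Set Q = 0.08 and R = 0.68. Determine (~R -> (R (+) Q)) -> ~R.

0.32

~R = 1 − 0.68 = 0.32
R (+) Q = min(1, 0.68 + 0.08) = min(1, 0.76) = 0.76
~R -> (R (+) Q) = min(1, 1 − 0.32 + 0.76) = min(1, 1.44) = 1.00
(~R -> (R (+) Q)) -> ~R = min(1, 1 − 1.00 + 0.32) = min(1, 0.32) = 0.32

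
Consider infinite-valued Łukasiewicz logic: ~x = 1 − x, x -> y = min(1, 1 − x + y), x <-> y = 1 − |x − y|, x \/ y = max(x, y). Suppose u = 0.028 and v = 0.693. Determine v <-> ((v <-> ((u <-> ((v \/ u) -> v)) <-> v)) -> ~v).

0.972

v \/ u = max(0.693, 0.028) = 0.693
(v \/ u) -> v = min(1, 1 − 0.693 + 0.693) = min(1, 1.000) = 1.000
u <-> ((v \/ u) -> v) = 1 − |0.028 − 1.000| = 1 − 0.972 = 0.028
(u <-> ((v \/ u) -> v)) <-> v = 1 − |0.028 − 0.693| = 1 − 0.665 = 0.335
v <-> ((u <-> ((v \/ u) -> v)) <-> v) = 1 − |0.693 − 0.335| = 1 − 0.358 = 0.642
~v = 1 − 0.693 = 0.307
(v <-> ((u <-> ((v \/ u) -> v)) <-> v)) -> ~v = min(1, 1 − 0.642 + 0.307) = min(1, 0.665) = 0.665
v <-> ((v <-> ((u <-> ((v \/ u) -> v)) <-> v)) -> ~v) = 1 − |0.693 − 0.665| = 1 − 0.028 = 0.972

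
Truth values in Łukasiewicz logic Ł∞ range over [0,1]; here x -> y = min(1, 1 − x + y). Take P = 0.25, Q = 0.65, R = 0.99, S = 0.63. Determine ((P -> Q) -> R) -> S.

0.64

P -> Q = min(1, 1 − 0.25 + 0.65) = min(1, 1.40) = 1.00
(P -> Q) -> R = min(1, 1 − 1.00 + 0.99) = min(1, 0.99) = 0.99
((P -> Q) -> R) -> S = min(1, 1 − 0.99 + 0.63) = min(1, 0.64) = 0.64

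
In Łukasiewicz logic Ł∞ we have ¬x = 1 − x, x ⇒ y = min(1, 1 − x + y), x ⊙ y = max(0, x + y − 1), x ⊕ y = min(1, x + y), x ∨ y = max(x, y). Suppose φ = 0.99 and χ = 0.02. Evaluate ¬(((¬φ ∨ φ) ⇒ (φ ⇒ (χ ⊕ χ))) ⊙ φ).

0.95

¬φ = 1 − 0.99 = 0.01
¬φ ∨ φ = max(0.01, 0.99) = 0.99
χ ⊕ χ = min(1, 0.02 + 0.02) = min(1, 0.04) = 0.04
φ ⇒ (χ ⊕ χ) = min(1, 1 − 0.99 + 0.04) = min(1, 0.05) = 0.05
(¬φ ∨ φ) ⇒ (φ ⇒ (χ ⊕ χ)) = min(1, 1 − 0.99 + 0.05) = min(1, 0.06) = 0.06
((¬φ ∨ φ) ⇒ (φ ⇒ (χ ⊕ χ))) ⊙ φ = max(0, 0.06 + 0.99 − 1) = max(0, 0.05) = 0.05
¬(((¬φ ∨ φ) ⇒ (φ ⇒ (χ ⊕ χ))) ⊙ φ) = 1 − 0.05 = 0.95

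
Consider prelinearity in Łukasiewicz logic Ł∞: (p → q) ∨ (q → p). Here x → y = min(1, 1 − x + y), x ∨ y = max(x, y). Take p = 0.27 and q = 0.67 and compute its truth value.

p → q = min(1, 1 − 0.27 + 0.67) = min(1, 1.40) = 1.00
q → p = min(1, 1 − 0.67 + 0.27) = min(1, 0.60) = 0.60
(p → q) ∨ (q → p) = max(1.00, 0.60) = 1.00
(As expected: a Ł∞-tautology — holds in every MV-chain.)

1.00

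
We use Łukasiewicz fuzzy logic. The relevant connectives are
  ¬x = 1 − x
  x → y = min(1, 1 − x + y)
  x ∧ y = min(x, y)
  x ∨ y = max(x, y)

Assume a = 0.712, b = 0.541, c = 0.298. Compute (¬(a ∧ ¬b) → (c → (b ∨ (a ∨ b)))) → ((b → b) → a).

¬b = 1 − 0.541 = 0.459
a ∧ ¬b = min(0.712, 0.459) = 0.459
¬(a ∧ ¬b) = 1 − 0.459 = 0.541
a ∨ b = max(0.712, 0.541) = 0.712
b ∨ (a ∨ b) = max(0.541, 0.712) = 0.712
c → (b ∨ (a ∨ b)) = min(1, 1 − 0.298 + 0.712) = min(1, 1.414) = 1.000
¬(a ∧ ¬b) → (c → (b ∨ (a ∨ b))) = min(1, 1 − 0.541 + 1.000) = min(1, 1.459) = 1.000
b → b = min(1, 1 − 0.541 + 0.541) = min(1, 1.000) = 1.000
(b → b) → a = min(1, 1 − 1.000 + 0.712) = min(1, 0.712) = 0.712
(¬(a ∧ ¬b) → (c → (b ∨ (a ∨ b)))) → ((b → b) → a) = min(1, 1 − 1.000 + 0.712) = min(1, 0.712) = 0.712

0.712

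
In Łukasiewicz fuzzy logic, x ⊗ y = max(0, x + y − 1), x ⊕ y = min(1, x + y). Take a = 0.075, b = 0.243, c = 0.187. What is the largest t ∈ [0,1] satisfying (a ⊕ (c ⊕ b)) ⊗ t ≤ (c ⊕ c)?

0.869

c ⊕ b = min(1, 0.187 + 0.243) = min(1, 0.430) = 0.430
a ⊕ (c ⊕ b) = min(1, 0.075 + 0.430) = min(1, 0.505) = 0.505
So the left factor is a ⊕ (c ⊕ b) = 0.505.
c ⊕ c = min(1, 0.187 + 0.187) = min(1, 0.374) = 0.374
So the right-hand bound is c ⊕ c = 0.374.
The residuum of the Łukasiewicz t-norm gives the supremum: min(1, 1 − 0.505 + 0.374).
1 − 0.505 + 0.374 = 0.869, so t = min(1, 0.869) = 0.869.
Check: 0.505 ⊗ 0.869 = max(0, 0.374) = 0.374 ≤ 0.374.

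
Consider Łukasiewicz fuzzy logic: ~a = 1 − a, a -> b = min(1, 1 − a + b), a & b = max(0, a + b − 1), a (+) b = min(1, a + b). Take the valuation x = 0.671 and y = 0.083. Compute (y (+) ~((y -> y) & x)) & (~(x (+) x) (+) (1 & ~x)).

y -> y = min(1, 1 − 0.083 + 0.083) = min(1, 1.000) = 1.000
(y -> y) & x = max(0, 1.000 + 0.671 − 1) = max(0, 0.671) = 0.671
~((y -> y) & x) = 1 − 0.671 = 0.329
y (+) ~((y -> y) & x) = min(1, 0.083 + 0.329) = min(1, 0.412) = 0.412
x (+) x = min(1, 0.671 + 0.671) = min(1, 1.342) = 1.000
~(x (+) x) = 1 − 1.000 = 0.000
~x = 1 − 0.671 = 0.329
1 & ~x = max(0, 1.000 + 0.329 − 1) = max(0, 0.329) = 0.329
~(x (+) x) (+) (1 & ~x) = min(1, 0.000 + 0.329) = min(1, 0.329) = 0.329
(y (+) ~((y -> y) & x)) & (~(x (+) x) (+) (1 & ~x)) = max(0, 0.412 + 0.329 − 1) = max(0, -0.259) = 0.000

0.000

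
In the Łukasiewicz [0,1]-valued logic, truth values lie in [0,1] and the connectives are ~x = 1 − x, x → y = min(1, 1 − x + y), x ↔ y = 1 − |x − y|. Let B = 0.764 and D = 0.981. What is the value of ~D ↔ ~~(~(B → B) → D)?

~D = 1 − 0.981 = 0.019
B → B = min(1, 1 − 0.764 + 0.764) = min(1, 1.000) = 1.000
~(B → B) = 1 − 1.000 = 0.000
~(B → B) → D = min(1, 1 − 0.000 + 0.981) = min(1, 1.981) = 1.000
~(~(B → B) → D) = 1 − 1.000 = 0.000
~~(~(B → B) → D) = 1 − 0.000 = 1.000
~D ↔ ~~(~(B → B) → D) = 1 − |0.019 − 1.000| = 1 − 0.981 = 0.019

0.019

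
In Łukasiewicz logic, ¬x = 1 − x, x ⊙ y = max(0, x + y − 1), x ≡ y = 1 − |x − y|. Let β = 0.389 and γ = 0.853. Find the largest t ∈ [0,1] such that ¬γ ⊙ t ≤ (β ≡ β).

1.000

¬γ = 1 − 0.853 = 0.147
So the left factor is ¬γ = 0.147.
β ≡ β = 1 − |0.389 − 0.389| = 1 − 0.000 = 1.000
So the right-hand bound is β ≡ β = 1.000.
The residuum of the Łukasiewicz t-norm gives the supremum: min(1, 1 − 0.147 + 1.000).
1 − 0.147 + 1.000 = 1.853, so t = min(1, 1.853) = 1.000.
Check: 0.147 ⊙ 1.000 = max(0, 0.147) = 0.147 ≤ 1.000.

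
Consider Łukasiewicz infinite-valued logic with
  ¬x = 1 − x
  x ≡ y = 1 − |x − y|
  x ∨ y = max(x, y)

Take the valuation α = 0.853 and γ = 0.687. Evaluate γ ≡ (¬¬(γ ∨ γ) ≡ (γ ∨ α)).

0.853

γ ∨ γ = max(0.687, 0.687) = 0.687
¬(γ ∨ γ) = 1 − 0.687 = 0.313
¬¬(γ ∨ γ) = 1 − 0.313 = 0.687
γ ∨ α = max(0.687, 0.853) = 0.853
¬¬(γ ∨ γ) ≡ (γ ∨ α) = 1 − |0.687 − 0.853| = 1 − 0.166 = 0.834
γ ≡ (¬¬(γ ∨ γ) ≡ (γ ∨ α)) = 1 − |0.687 − 0.834| = 1 − 0.147 = 0.853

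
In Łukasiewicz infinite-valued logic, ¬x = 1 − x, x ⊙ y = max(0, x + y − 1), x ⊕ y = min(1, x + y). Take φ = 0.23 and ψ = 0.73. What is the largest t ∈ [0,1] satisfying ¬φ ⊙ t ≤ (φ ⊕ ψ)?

1.00

¬φ = 1 − 0.23 = 0.77
So the left factor is ¬φ = 0.77.
φ ⊕ ψ = min(1, 0.23 + 0.73) = min(1, 0.96) = 0.96
So the right-hand bound is φ ⊕ ψ = 0.96.
The residuum of the Łukasiewicz t-norm gives the supremum: min(1, 1 − 0.77 + 0.96).
1 − 0.77 + 0.96 = 1.19, so t = min(1, 1.19) = 1.00.
Check: 0.77 ⊙ 1.00 = max(0, 0.77) = 0.77 ≤ 0.96.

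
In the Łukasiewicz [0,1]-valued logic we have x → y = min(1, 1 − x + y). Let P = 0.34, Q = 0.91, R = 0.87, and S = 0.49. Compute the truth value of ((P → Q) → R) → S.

0.62

P → Q = min(1, 1 − 0.34 + 0.91) = min(1, 1.57) = 1.00
(P → Q) → R = min(1, 1 − 1.00 + 0.87) = min(1, 0.87) = 0.87
((P → Q) → R) → S = min(1, 1 − 0.87 + 0.49) = min(1, 0.62) = 0.62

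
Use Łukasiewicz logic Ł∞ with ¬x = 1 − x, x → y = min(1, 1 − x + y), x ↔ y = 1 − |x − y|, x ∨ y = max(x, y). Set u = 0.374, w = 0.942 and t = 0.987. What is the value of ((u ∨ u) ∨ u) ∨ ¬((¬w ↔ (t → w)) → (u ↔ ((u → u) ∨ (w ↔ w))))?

0.374

u ∨ u = max(0.374, 0.374) = 0.374
(u ∨ u) ∨ u = max(0.374, 0.374) = 0.374
¬w = 1 − 0.942 = 0.058
t → w = min(1, 1 − 0.987 + 0.942) = min(1, 0.955) = 0.955
¬w ↔ (t → w) = 1 − |0.058 − 0.955| = 1 − 0.897 = 0.103
u → u = min(1, 1 − 0.374 + 0.374) = min(1, 1.000) = 1.000
w ↔ w = 1 − |0.942 − 0.942| = 1 − 0.000 = 1.000
(u → u) ∨ (w ↔ w) = max(1.000, 1.000) = 1.000
u ↔ ((u → u) ∨ (w ↔ w)) = 1 − |0.374 − 1.000| = 1 − 0.626 = 0.374
(¬w ↔ (t → w)) → (u ↔ ((u → u) ∨ (w ↔ w))) = min(1, 1 − 0.103 + 0.374) = min(1, 1.271) = 1.000
¬((¬w ↔ (t → w)) → (u ↔ ((u → u) ∨ (w ↔ w)))) = 1 − 1.000 = 0.000
((u ∨ u) ∨ u) ∨ ¬((¬w ↔ (t → w)) → (u ↔ ((u → u) ∨ (w ↔ w)))) = max(0.374, 0.000) = 0.374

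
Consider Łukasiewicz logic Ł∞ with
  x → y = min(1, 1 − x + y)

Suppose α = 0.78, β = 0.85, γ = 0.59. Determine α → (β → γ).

β → γ = min(1, 1 − 0.85 + 0.59) = min(1, 0.74) = 0.74
α → (β → γ) = min(1, 1 − 0.78 + 0.74) = min(1, 0.96) = 0.96

0.96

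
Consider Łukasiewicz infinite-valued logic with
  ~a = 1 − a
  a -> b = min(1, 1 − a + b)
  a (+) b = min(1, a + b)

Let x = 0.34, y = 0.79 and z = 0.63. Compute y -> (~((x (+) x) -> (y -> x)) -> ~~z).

x (+) x = min(1, 0.34 + 0.34) = min(1, 0.68) = 0.68
y -> x = min(1, 1 − 0.79 + 0.34) = min(1, 0.55) = 0.55
(x (+) x) -> (y -> x) = min(1, 1 − 0.68 + 0.55) = min(1, 0.87) = 0.87
~((x (+) x) -> (y -> x)) = 1 − 0.87 = 0.13
~z = 1 − 0.63 = 0.37
~~z = 1 − 0.37 = 0.63
~((x (+) x) -> (y -> x)) -> ~~z = min(1, 1 − 0.13 + 0.63) = min(1, 1.50) = 1.00
y -> (~((x (+) x) -> (y -> x)) -> ~~z) = min(1, 1 − 0.79 + 1.00) = min(1, 1.21) = 1.00

1.00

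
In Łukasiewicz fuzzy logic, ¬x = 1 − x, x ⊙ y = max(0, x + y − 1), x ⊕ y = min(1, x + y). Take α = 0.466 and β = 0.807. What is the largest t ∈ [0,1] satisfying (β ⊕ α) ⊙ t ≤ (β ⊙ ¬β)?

β ⊕ α = min(1, 0.807 + 0.466) = min(1, 1.273) = 1.000
So the left factor is β ⊕ α = 1.000.
¬β = 1 − 0.807 = 0.193
β ⊙ ¬β = max(0, 0.807 + 0.193 − 1) = max(0, 0.000) = 0.000
So the right-hand bound is β ⊙ ¬β = 0.000.
The residuum of the Łukasiewicz t-norm gives the supremum: min(1, 1 − 1.000 + 0.000).
1 − 1.000 + 0.000 = 0.000, so t = min(1, 0.000) = 0.000.
Check: 1.000 ⊙ 0.000 = max(0, 0.000) = 0.000 ≤ 0.000.

0.000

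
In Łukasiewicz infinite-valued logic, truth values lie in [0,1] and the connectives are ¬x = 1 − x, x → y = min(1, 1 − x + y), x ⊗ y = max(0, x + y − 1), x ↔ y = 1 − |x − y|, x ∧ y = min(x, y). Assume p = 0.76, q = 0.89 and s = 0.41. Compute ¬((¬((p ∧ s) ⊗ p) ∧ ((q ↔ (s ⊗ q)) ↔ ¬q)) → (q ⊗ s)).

0.40

p ∧ s = min(0.76, 0.41) = 0.41
(p ∧ s) ⊗ p = max(0, 0.41 + 0.76 − 1) = max(0, 0.17) = 0.17
¬((p ∧ s) ⊗ p) = 1 − 0.17 = 0.83
s ⊗ q = max(0, 0.41 + 0.89 − 1) = max(0, 0.30) = 0.30
q ↔ (s ⊗ q) = 1 − |0.89 − 0.30| = 1 − 0.59 = 0.41
¬q = 1 − 0.89 = 0.11
(q ↔ (s ⊗ q)) ↔ ¬q = 1 − |0.41 − 0.11| = 1 − 0.30 = 0.70
¬((p ∧ s) ⊗ p) ∧ ((q ↔ (s ⊗ q)) ↔ ¬q) = min(0.83, 0.70) = 0.70
q ⊗ s = max(0, 0.89 + 0.41 − 1) = max(0, 0.30) = 0.30
(¬((p ∧ s) ⊗ p) ∧ ((q ↔ (s ⊗ q)) ↔ ¬q)) → (q ⊗ s) = min(1, 1 − 0.70 + 0.30) = min(1, 0.60) = 0.60
¬((¬((p ∧ s) ⊗ p) ∧ ((q ↔ (s ⊗ q)) ↔ ¬q)) → (q ⊗ s)) = 1 − 0.60 = 0.40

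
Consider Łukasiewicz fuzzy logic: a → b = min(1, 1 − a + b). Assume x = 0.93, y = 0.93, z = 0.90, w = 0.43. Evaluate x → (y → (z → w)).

0.67

z → w = min(1, 1 − 0.90 + 0.43) = min(1, 0.53) = 0.53
y → (z → w) = min(1, 1 − 0.93 + 0.53) = min(1, 0.60) = 0.60
x → (y → (z → w)) = min(1, 1 − 0.93 + 0.60) = min(1, 0.67) = 0.67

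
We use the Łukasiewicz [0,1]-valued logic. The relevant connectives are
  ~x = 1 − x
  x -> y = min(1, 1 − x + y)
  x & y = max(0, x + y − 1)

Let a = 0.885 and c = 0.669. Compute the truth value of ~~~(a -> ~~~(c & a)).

c & a = max(0, 0.669 + 0.885 − 1) = max(0, 0.554) = 0.554
~(c & a) = 1 − 0.554 = 0.446
~~(c & a) = 1 − 0.446 = 0.554
~~~(c & a) = 1 − 0.554 = 0.446
a -> ~~~(c & a) = min(1, 1 − 0.885 + 0.446) = min(1, 0.561) = 0.561
~(a -> ~~~(c & a)) = 1 − 0.561 = 0.439
~~(a -> ~~~(c & a)) = 1 − 0.439 = 0.561
~~~(a -> ~~~(c & a)) = 1 − 0.561 = 0.439

0.439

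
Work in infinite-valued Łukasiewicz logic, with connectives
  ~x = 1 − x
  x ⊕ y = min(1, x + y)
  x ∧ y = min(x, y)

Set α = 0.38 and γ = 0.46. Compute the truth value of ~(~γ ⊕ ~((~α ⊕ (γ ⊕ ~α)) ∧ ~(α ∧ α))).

0.08

~γ = 1 − 0.46 = 0.54
~α = 1 − 0.38 = 0.62
γ ⊕ ~α = min(1, 0.46 + 0.62) = min(1, 1.08) = 1.00
~α ⊕ (γ ⊕ ~α) = min(1, 0.62 + 1.00) = min(1, 1.62) = 1.00
α ∧ α = min(0.38, 0.38) = 0.38
~(α ∧ α) = 1 − 0.38 = 0.62
(~α ⊕ (γ ⊕ ~α)) ∧ ~(α ∧ α) = min(1.00, 0.62) = 0.62
~((~α ⊕ (γ ⊕ ~α)) ∧ ~(α ∧ α)) = 1 − 0.62 = 0.38
~γ ⊕ ~((~α ⊕ (γ ⊕ ~α)) ∧ ~(α ∧ α)) = min(1, 0.54 + 0.38) = min(1, 0.92) = 0.92
~(~γ ⊕ ~((~α ⊕ (γ ⊕ ~α)) ∧ ~(α ∧ α))) = 1 − 0.92 = 0.08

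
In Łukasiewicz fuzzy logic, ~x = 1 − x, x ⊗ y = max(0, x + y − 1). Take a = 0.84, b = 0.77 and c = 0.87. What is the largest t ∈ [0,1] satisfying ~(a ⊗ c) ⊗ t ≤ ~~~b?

0.94

a ⊗ c = max(0, 0.84 + 0.87 − 1) = max(0, 0.71) = 0.71
~(a ⊗ c) = 1 − 0.71 = 0.29
So the left factor is ~(a ⊗ c) = 0.29.
~b = 1 − 0.77 = 0.23
~~b = 1 − 0.23 = 0.77
~~~b = 1 − 0.77 = 0.23
So the right-hand bound is ~~~b = 0.23.
The residuum of the Łukasiewicz t-norm gives the supremum: min(1, 1 − 0.29 + 0.23).
1 − 0.29 + 0.23 = 0.94, so t = min(1, 0.94) = 0.94.
Check: 0.29 ⊗ 0.94 = max(0, 0.23) = 0.23 ≤ 0.23.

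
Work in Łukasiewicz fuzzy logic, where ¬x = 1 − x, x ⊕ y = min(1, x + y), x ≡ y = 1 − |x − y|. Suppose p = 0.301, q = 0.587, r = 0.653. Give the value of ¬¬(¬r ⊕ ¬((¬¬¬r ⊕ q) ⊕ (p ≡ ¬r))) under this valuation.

0.347

¬r = 1 − 0.653 = 0.347
¬¬r = 1 − 0.347 = 0.653
¬¬¬r = 1 − 0.653 = 0.347
¬¬¬r ⊕ q = min(1, 0.347 + 0.587) = min(1, 0.934) = 0.934
p ≡ ¬r = 1 − |0.301 − 0.347| = 1 − 0.046 = 0.954
(¬¬¬r ⊕ q) ⊕ (p ≡ ¬r) = min(1, 0.934 + 0.954) = min(1, 1.888) = 1.000
¬((¬¬¬r ⊕ q) ⊕ (p ≡ ¬r)) = 1 − 1.000 = 0.000
¬r ⊕ ¬((¬¬¬r ⊕ q) ⊕ (p ≡ ¬r)) = min(1, 0.347 + 0.000) = min(1, 0.347) = 0.347
¬(¬r ⊕ ¬((¬¬¬r ⊕ q) ⊕ (p ≡ ¬r))) = 1 − 0.347 = 0.653
¬¬(¬r ⊕ ¬((¬¬¬r ⊕ q) ⊕ (p ≡ ¬r))) = 1 − 0.653 = 0.347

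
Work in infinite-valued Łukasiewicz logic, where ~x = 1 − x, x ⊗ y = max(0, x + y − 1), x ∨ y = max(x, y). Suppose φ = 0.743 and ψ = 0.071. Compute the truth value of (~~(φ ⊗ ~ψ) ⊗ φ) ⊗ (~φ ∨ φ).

0.158

~ψ = 1 − 0.071 = 0.929
φ ⊗ ~ψ = max(0, 0.743 + 0.929 − 1) = max(0, 0.672) = 0.672
~(φ ⊗ ~ψ) = 1 − 0.672 = 0.328
~~(φ ⊗ ~ψ) = 1 − 0.328 = 0.672
~~(φ ⊗ ~ψ) ⊗ φ = max(0, 0.672 + 0.743 − 1) = max(0, 0.415) = 0.415
~φ = 1 − 0.743 = 0.257
~φ ∨ φ = max(0.257, 0.743) = 0.743
(~~(φ ⊗ ~ψ) ⊗ φ) ⊗ (~φ ∨ φ) = max(0, 0.415 + 0.743 − 1) = max(0, 0.158) = 0.158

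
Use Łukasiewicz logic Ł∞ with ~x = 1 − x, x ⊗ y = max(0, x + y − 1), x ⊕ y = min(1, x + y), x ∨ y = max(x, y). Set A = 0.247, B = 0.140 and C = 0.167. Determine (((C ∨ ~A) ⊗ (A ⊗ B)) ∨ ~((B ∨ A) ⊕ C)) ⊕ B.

~A = 1 − 0.247 = 0.753
C ∨ ~A = max(0.167, 0.753) = 0.753
A ⊗ B = max(0, 0.247 + 0.140 − 1) = max(0, -0.613) = 0.000
(C ∨ ~A) ⊗ (A ⊗ B) = max(0, 0.753 + 0.000 − 1) = max(0, -0.247) = 0.000
B ∨ A = max(0.140, 0.247) = 0.247
(B ∨ A) ⊕ C = min(1, 0.247 + 0.167) = min(1, 0.414) = 0.414
~((B ∨ A) ⊕ C) = 1 − 0.414 = 0.586
((C ∨ ~A) ⊗ (A ⊗ B)) ∨ ~((B ∨ A) ⊕ C) = max(0.000, 0.586) = 0.586
(((C ∨ ~A) ⊗ (A ⊗ B)) ∨ ~((B ∨ A) ⊕ C)) ⊕ B = min(1, 0.586 + 0.140) = min(1, 0.726) = 0.726

0.726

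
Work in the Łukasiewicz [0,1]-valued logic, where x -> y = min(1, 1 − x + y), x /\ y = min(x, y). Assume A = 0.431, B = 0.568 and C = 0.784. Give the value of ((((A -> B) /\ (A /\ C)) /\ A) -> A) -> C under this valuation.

A -> B = min(1, 1 − 0.431 + 0.568) = min(1, 1.137) = 1.000
A /\ C = min(0.431, 0.784) = 0.431
(A -> B) /\ (A /\ C) = min(1.000, 0.431) = 0.431
((A -> B) /\ (A /\ C)) /\ A = min(0.431, 0.431) = 0.431
(((A -> B) /\ (A /\ C)) /\ A) -> A = min(1, 1 − 0.431 + 0.431) = min(1, 1.000) = 1.000
((((A -> B) /\ (A /\ C)) /\ A) -> A) -> C = min(1, 1 − 1.000 + 0.784) = min(1, 0.784) = 0.784

0.784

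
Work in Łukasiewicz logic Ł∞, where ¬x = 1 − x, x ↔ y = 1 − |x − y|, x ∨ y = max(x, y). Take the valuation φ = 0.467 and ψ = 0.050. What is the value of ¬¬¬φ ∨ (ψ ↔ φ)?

0.583

¬φ = 1 − 0.467 = 0.533
¬¬φ = 1 − 0.533 = 0.467
¬¬¬φ = 1 − 0.467 = 0.533
ψ ↔ φ = 1 − |0.050 − 0.467| = 1 − 0.417 = 0.583
¬¬¬φ ∨ (ψ ↔ φ) = max(0.533, 0.583) = 0.583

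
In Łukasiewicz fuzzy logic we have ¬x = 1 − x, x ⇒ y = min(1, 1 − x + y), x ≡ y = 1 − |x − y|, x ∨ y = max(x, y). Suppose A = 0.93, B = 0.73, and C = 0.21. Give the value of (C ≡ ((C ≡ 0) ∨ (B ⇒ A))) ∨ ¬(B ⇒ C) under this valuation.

C ≡ 0 = 1 − |0.21 − 0.00| = 1 − 0.21 = 0.79
B ⇒ A = min(1, 1 − 0.73 + 0.93) = min(1, 1.20) = 1.00
(C ≡ 0) ∨ (B ⇒ A) = max(0.79, 1.00) = 1.00
C ≡ ((C ≡ 0) ∨ (B ⇒ A)) = 1 − |0.21 − 1.00| = 1 − 0.79 = 0.21
B ⇒ C = min(1, 1 − 0.73 + 0.21) = min(1, 0.48) = 0.48
¬(B ⇒ C) = 1 − 0.48 = 0.52
(C ≡ ((C ≡ 0) ∨ (B ⇒ A))) ∨ ¬(B ⇒ C) = max(0.21, 0.52) = 0.52

0.52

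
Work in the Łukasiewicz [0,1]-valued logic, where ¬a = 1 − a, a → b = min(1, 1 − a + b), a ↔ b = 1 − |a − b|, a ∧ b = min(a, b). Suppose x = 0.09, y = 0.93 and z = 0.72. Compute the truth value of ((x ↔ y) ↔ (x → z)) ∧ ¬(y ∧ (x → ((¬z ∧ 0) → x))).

0.07

x ↔ y = 1 − |0.09 − 0.93| = 1 − 0.84 = 0.16
x → z = min(1, 1 − 0.09 + 0.72) = min(1, 1.63) = 1.00
(x ↔ y) ↔ (x → z) = 1 − |0.16 − 1.00| = 1 − 0.84 = 0.16
¬z = 1 − 0.72 = 0.28
¬z ∧ 0 = min(0.28, 0.00) = 0.00
(¬z ∧ 0) → x = min(1, 1 − 0.00 + 0.09) = min(1, 1.09) = 1.00
x → ((¬z ∧ 0) → x) = min(1, 1 − 0.09 + 1.00) = min(1, 1.91) = 1.00
y ∧ (x → ((¬z ∧ 0) → x)) = min(0.93, 1.00) = 0.93
¬(y ∧ (x → ((¬z ∧ 0) → x))) = 1 − 0.93 = 0.07
((x ↔ y) ↔ (x → z)) ∧ ¬(y ∧ (x → ((¬z ∧ 0) → x))) = min(0.16, 0.07) = 0.07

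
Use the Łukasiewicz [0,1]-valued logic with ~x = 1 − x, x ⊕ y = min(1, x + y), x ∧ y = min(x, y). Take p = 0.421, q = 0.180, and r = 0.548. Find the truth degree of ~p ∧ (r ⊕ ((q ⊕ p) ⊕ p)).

~p = 1 − 0.421 = 0.579
q ⊕ p = min(1, 0.180 + 0.421) = min(1, 0.601) = 0.601
(q ⊕ p) ⊕ p = min(1, 0.601 + 0.421) = min(1, 1.022) = 1.000
r ⊕ ((q ⊕ p) ⊕ p) = min(1, 0.548 + 1.000) = min(1, 1.548) = 1.000
~p ∧ (r ⊕ ((q ⊕ p) ⊕ p)) = min(0.579, 1.000) = 0.579

0.579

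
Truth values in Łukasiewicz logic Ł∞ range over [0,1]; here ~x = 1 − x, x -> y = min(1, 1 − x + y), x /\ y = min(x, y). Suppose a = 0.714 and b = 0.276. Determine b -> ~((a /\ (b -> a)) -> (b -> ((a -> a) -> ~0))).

b -> a = min(1, 1 − 0.276 + 0.714) = min(1, 1.438) = 1.000
a /\ (b -> a) = min(0.714, 1.000) = 0.714
a -> a = min(1, 1 − 0.714 + 0.714) = min(1, 1.000) = 1.000
~0 = 1 − 0.000 = 1.000
(a -> a) -> ~0 = min(1, 1 − 1.000 + 1.000) = min(1, 1.000) = 1.000
b -> ((a -> a) -> ~0) = min(1, 1 − 0.276 + 1.000) = min(1, 1.724) = 1.000
(a /\ (b -> a)) -> (b -> ((a -> a) -> ~0)) = min(1, 1 − 0.714 + 1.000) = min(1, 1.286) = 1.000
~((a /\ (b -> a)) -> (b -> ((a -> a) -> ~0))) = 1 − 1.000 = 0.000
b -> ~((a /\ (b -> a)) -> (b -> ((a -> a) -> ~0))) = min(1, 1 − 0.276 + 0.000) = min(1, 0.724) = 0.724

0.724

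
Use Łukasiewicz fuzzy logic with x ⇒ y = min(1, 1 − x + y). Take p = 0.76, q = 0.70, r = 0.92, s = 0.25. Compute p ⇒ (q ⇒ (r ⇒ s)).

0.87

r ⇒ s = min(1, 1 − 0.92 + 0.25) = min(1, 0.33) = 0.33
q ⇒ (r ⇒ s) = min(1, 1 − 0.70 + 0.33) = min(1, 0.63) = 0.63
p ⇒ (q ⇒ (r ⇒ s)) = min(1, 1 − 0.76 + 0.63) = min(1, 0.87) = 0.87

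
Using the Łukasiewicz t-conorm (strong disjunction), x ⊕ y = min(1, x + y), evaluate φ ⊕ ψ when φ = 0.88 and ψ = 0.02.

φ ⊕ ψ = min(1, 0.88 + 0.02) = min(1, 0.90) = 0.90
For comparison, the Gödel t-conorm max(x, y) would give 0.88.

0.90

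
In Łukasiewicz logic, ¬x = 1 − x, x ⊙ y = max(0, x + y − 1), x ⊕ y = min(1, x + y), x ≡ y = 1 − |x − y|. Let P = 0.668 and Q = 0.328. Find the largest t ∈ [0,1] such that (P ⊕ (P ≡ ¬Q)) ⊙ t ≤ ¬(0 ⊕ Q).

0.672

¬Q = 1 − 0.328 = 0.672
P ≡ ¬Q = 1 − |0.668 − 0.672| = 1 − 0.004 = 0.996
P ⊕ (P ≡ ¬Q) = min(1, 0.668 + 0.996) = min(1, 1.664) = 1.000
So the left factor is P ⊕ (P ≡ ¬Q) = 1.000.
0 ⊕ Q = min(1, 0.000 + 0.328) = min(1, 0.328) = 0.328
¬(0 ⊕ Q) = 1 − 0.328 = 0.672
So the right-hand bound is ¬(0 ⊕ Q) = 0.672.
The residuum of the Łukasiewicz t-norm gives the supremum: min(1, 1 − 1.000 + 0.672).
1 − 1.000 + 0.672 = 0.672, so t = min(1, 0.672) = 0.672.
Check: 1.000 ⊙ 0.672 = max(0, 0.672) = 0.672 ≤ 0.672.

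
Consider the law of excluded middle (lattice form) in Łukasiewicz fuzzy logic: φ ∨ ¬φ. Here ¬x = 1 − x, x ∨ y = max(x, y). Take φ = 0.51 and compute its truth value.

¬φ = 1 − 0.51 = 0.49
φ ∨ ¬φ = max(0.51, 0.49) = 0.51
(The value 0.51 < 1 shows this instance is not satisfied; not a Ł∞-tautology — its value is max(a, 1−a).)

0.51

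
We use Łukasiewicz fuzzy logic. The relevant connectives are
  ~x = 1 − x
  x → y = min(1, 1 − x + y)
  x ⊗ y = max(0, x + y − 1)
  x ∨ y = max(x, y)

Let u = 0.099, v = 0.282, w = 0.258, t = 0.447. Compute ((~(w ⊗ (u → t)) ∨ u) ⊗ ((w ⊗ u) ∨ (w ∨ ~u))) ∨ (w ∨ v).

0.643

u → t = min(1, 1 − 0.099 + 0.447) = min(1, 1.348) = 1.000
w ⊗ (u → t) = max(0, 0.258 + 1.000 − 1) = max(0, 0.258) = 0.258
~(w ⊗ (u → t)) = 1 − 0.258 = 0.742
~(w ⊗ (u → t)) ∨ u = max(0.742, 0.099) = 0.742
w ⊗ u = max(0, 0.258 + 0.099 − 1) = max(0, -0.643) = 0.000
~u = 1 − 0.099 = 0.901
w ∨ ~u = max(0.258, 0.901) = 0.901
(w ⊗ u) ∨ (w ∨ ~u) = max(0.000, 0.901) = 0.901
(~(w ⊗ (u → t)) ∨ u) ⊗ ((w ⊗ u) ∨ (w ∨ ~u)) = max(0, 0.742 + 0.901 − 1) = max(0, 0.643) = 0.643
w ∨ v = max(0.258, 0.282) = 0.282
((~(w ⊗ (u → t)) ∨ u) ⊗ ((w ⊗ u) ∨ (w ∨ ~u))) ∨ (w ∨ v) = max(0.643, 0.282) = 0.643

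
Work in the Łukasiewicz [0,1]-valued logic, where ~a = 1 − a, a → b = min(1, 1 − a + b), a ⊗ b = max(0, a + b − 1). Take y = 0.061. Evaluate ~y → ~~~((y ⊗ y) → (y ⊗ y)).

~y = 1 − 0.061 = 0.939
y ⊗ y = max(0, 0.061 + 0.061 − 1) = max(0, -0.878) = 0.000
(y ⊗ y) → (y ⊗ y) = min(1, 1 − 0.000 + 0.000) = min(1, 1.000) = 1.000
~((y ⊗ y) → (y ⊗ y)) = 1 − 1.000 = 0.000
~~((y ⊗ y) → (y ⊗ y)) = 1 − 0.000 = 1.000
~~~((y ⊗ y) → (y ⊗ y)) = 1 − 1.000 = 0.000
~y → ~~~((y ⊗ y) → (y ⊗ y)) = min(1, 1 − 0.939 + 0.000) = min(1, 0.061) = 0.061

0.061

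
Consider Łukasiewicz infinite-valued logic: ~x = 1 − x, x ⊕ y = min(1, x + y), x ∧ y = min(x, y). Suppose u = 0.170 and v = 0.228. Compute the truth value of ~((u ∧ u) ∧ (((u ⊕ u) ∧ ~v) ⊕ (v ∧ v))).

0.830

u ∧ u = min(0.170, 0.170) = 0.170
u ⊕ u = min(1, 0.170 + 0.170) = min(1, 0.340) = 0.340
~v = 1 − 0.228 = 0.772
(u ⊕ u) ∧ ~v = min(0.340, 0.772) = 0.340
v ∧ v = min(0.228, 0.228) = 0.228
((u ⊕ u) ∧ ~v) ⊕ (v ∧ v) = min(1, 0.340 + 0.228) = min(1, 0.568) = 0.568
(u ∧ u) ∧ (((u ⊕ u) ∧ ~v) ⊕ (v ∧ v)) = min(0.170, 0.568) = 0.170
~((u ∧ u) ∧ (((u ⊕ u) ∧ ~v) ⊕ (v ∧ v))) = 1 − 0.170 = 0.830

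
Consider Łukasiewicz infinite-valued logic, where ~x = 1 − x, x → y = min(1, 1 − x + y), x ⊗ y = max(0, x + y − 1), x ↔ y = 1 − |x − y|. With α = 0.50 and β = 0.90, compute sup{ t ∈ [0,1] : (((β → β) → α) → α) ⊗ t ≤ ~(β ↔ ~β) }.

0.80

β → β = min(1, 1 − 0.90 + 0.90) = min(1, 1.00) = 1.00
(β → β) → α = min(1, 1 − 1.00 + 0.50) = min(1, 0.50) = 0.50
((β → β) → α) → α = min(1, 1 − 0.50 + 0.50) = min(1, 1.00) = 1.00
So the left factor is ((β → β) → α) → α = 1.00.
~β = 1 − 0.90 = 0.10
β ↔ ~β = 1 − |0.90 − 0.10| = 1 − 0.80 = 0.20
~(β ↔ ~β) = 1 − 0.20 = 0.80
So the right-hand bound is ~(β ↔ ~β) = 0.80.
The residuum of the Łukasiewicz t-norm gives the supremum: min(1, 1 − 1.00 + 0.80).
1 − 1.00 + 0.80 = 0.80, so t = min(1, 0.80) = 0.80.
Check: 1.00 ⊗ 0.80 = max(0, 0.80) = 0.80 ≤ 0.80.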